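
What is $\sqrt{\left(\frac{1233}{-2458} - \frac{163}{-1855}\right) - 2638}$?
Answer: $\frac{3 i \sqrt{6094695019835310}}{4559590} \approx 51.365 i$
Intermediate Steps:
$\sqrt{\left(\frac{1233}{-2458} - \frac{163}{-1855}\right) - 2638} = \sqrt{\left(1233 \left(- \frac{1}{2458}\right) - - \frac{163}{1855}\right) - 2638} = \sqrt{\left(- \frac{1233}{2458} + \frac{163}{1855}\right) - 2638} = \sqrt{- \frac{1886561}{4559590} - 2638} = \sqrt{- \frac{12030084981}{4559590}} = \frac{3 i \sqrt{6094695019835310}}{4559590}$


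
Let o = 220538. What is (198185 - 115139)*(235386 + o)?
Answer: 37862664504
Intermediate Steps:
(198185 - 115139)*(235386 + o) = (198185 - 115139)*(235386 + 220538) = 83046*455924 = 37862664504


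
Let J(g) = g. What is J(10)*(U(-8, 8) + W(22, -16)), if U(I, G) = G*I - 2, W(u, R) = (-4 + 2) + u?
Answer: -460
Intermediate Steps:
W(u, R) = -2 + u
U(I, G) = -2 + G*I
J(10)*(U(-8, 8) + W(22, -16)) = 10*((-2 + 8*(-8)) + (-2 + 22)) = 10*((-2 - 64) + 20) = 10*(-66 + 20) = 10*(-46) = -460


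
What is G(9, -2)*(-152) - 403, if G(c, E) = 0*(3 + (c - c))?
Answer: -403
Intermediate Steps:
G(c, E) = 0 (G(c, E) = 0*(3 + 0) = 0*3 = 0)
G(9, -2)*(-152) - 403 = 0*(-152) - 403 = 0 - 403 = -403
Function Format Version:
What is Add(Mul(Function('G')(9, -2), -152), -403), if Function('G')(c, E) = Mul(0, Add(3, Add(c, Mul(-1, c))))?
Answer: -403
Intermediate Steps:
Function('G')(c, E) = 0 (Function('G')(c, E) = Mul(0, Add(3, 0)) = Mul(0, 3) = 0)
Add(Mul(Function('G')(9, -2), -152), -403) = Add(Mul(0, -152), -403) = Add(0, -403) = -403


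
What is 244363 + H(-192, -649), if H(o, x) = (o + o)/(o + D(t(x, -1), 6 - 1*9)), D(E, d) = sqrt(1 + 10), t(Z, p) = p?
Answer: 9005583367/36853 + 384*sqrt(11)/36853 ≈ 2.4437e+5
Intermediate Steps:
D(E, d) = sqrt(11)
H(o, x) = 2*o/(o + sqrt(11)) (H(o, x) = (o + o)/(o + sqrt(11)) = (2*o)/(o + sqrt(11)) = 2*o/(o + sqrt(11)))
244363 + H(-192, -649) = 244363 + 2*(-192)/(-192 + sqrt(11)) = 244363 - 384/(-192 + sqrt(11))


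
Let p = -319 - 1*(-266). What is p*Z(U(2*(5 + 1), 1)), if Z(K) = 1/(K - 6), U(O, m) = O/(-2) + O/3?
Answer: 53/8 ≈ 6.6250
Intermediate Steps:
U(O, m) = -O/6 (U(O, m) = O*(-1/2) + O*(1/3) = -O/2 + O/3 = -O/6)
p = -53 (p = -319 + 266 = -53)
Z(K) = 1/(-6 + K)
p*Z(U(2*(5 + 1), 1)) = -53/(-6 - (5 + 1)/3) = -53/(-6 - 6/3) = -53/(-6 - 1/6*12) = -53/(-6 - 2) = -53/(-8) = -53*(-1/8) = 53/8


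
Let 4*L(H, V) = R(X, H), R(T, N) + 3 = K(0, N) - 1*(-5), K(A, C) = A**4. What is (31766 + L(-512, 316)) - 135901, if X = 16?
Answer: -208269/2 ≈ -1.0413e+5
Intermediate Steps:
R(T, N) = 2 (R(T, N) = -3 + (0**4 - 1*(-5)) = -3 + (0 + 5) = -3 + 5 = 2)
L(H, V) = 1/2 (L(H, V) = (1/4)*2 = 1/2)
(31766 + L(-512, 316)) - 135901 = (31766 + 1/2) - 135901 = 63533/2 - 135901 = -208269/2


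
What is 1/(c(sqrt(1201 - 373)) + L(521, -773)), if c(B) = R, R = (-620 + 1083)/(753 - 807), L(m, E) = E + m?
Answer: -54/14071 ≈ -0.0038377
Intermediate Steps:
R = -463/54 (R = 463/(-54) = 463*(-1/54) = -463/54 ≈ -8.5741)
c(B) = -463/54
1/(c(sqrt(1201 - 373)) + L(521, -773)) = 1/(-463/54 + (-773 + 521)) = 1/(-463/54 - 252) = 1/(-14071/54) = -54/14071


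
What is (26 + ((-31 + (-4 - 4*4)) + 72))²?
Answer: 2209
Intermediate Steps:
(26 + ((-31 + (-4 - 4*4)) + 72))² = (26 + ((-31 + (-4 - 16)) + 72))² = (26 + ((-31 - 20) + 72))² = (26 + (-51 + 72))² = (26 + 21)² = 47² = 2209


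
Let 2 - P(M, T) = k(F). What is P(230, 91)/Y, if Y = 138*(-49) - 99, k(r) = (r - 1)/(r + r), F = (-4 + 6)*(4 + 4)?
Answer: -49/219552 ≈ -0.00022318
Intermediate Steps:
F = 16 (F = 2*8 = 16)
k(r) = (-1 + r)/(2*r) (k(r) = (-1 + r)/((2*r)) = (-1 + r)*(1/(2*r)) = (-1 + r)/(2*r))
P(M, T) = 49/32 (P(M, T) = 2 - (-1 + 16)/(2*16) = 2 - 15/(2*16) = 2 - 1*15/32 = 2 - 15/32 = 49/32)
Y = -6861 (Y = -6762 - 99 = -6861)
P(230, 91)/Y = (49/32)/(-6861) = (49/32)*(-1/6861) = -49/219552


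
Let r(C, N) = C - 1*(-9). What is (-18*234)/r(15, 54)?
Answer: -351/2 ≈ -175.50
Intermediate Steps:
r(C, N) = 9 + C (r(C, N) = C + 9 = 9 + C)
(-18*234)/r(15, 54) = (-18*234)/(9 + 15) = -4212/24 = -4212*1/24 = -351/2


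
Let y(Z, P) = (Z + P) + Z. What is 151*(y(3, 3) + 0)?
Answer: 1359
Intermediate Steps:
y(Z, P) = P + 2*Z (y(Z, P) = (P + Z) + Z = P + 2*Z)
151*(y(3, 3) + 0) = 151*((3 + 2*3) + 0) = 151*((3 + 6) + 0) = 151*(9 + 0) = 151*9 = 1359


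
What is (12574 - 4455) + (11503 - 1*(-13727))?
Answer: 33349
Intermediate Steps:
(12574 - 4455) + (11503 - 1*(-13727)) = 8119 + (11503 + 13727) = 8119 + 25230 = 33349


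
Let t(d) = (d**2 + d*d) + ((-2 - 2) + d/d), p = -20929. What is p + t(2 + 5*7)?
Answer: -18194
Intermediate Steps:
t(d) = -3 + 2*d**2 (t(d) = (d**2 + d**2) + (-4 + 1) = 2*d**2 - 3 = -3 + 2*d**2)
p + t(2 + 5*7) = -20929 + (-3 + 2*(2 + 5*7)**2) = -20929 + (-3 + 2*(2 + 35)**2) = -20929 + (-3 + 2*37**2) = -20929 + (-3 + 2*1369) = -20929 + (-3 + 2738) = -20929 + 2735 = -18194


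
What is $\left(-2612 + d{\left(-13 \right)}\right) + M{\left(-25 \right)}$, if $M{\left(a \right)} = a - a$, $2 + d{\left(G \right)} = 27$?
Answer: $-2587$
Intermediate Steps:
$d{\left(G \right)} = 25$ ($d{\left(G \right)} = -2 + 27 = 25$)
$M{\left(a \right)} = 0$
$\left(-2612 + d{\left(-13 \right)}\right) + M{\left(-25 \right)} = \left(-2612 + 25\right) + 0 = -2587 + 0 = -2587$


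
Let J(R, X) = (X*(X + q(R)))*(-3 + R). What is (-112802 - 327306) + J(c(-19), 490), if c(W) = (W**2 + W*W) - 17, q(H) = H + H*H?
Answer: 171377275492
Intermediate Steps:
q(H) = H + H**2
c(W) = -17 + 2*W**2 (c(W) = (W**2 + W**2) - 17 = 2*W**2 - 17 = -17 + 2*W**2)
J(R, X) = X*(-3 + R)*(X + R*(1 + R)) (J(R, X) = (X*(X + R*(1 + R)))*(-3 + R) = X*(-3 + R)*(X + R*(1 + R)))
(-112802 - 327306) + J(c(-19), 490) = (-112802 - 327306) + 490*((-17 + 2*(-19)**2)**3 - 3*(-17 + 2*(-19)**2) - 3*490 - 2*(-17 + 2*(-19)**2)**2 + (-17 + 2*(-19)**2)*490) = -440108 + 490*((-17 + 2*361)**3 - 3*(-17 + 2*361) - 1470 - 2*(-17 + 2*361)**2 + (-17 + 2*361)*490) = -440108 + 490*((-17 + 722)**3 - 3*(-17 + 722) - 1470 - 2*(-17 + 722)**2 + (-17 + 722)*490) = -440108 + 490*(705**3 - 3*705 - 1470 - 2*705**2 + 705*490) = -440108 + 490*(350402625 - 2115 - 1470 - 2*497025 + 345450) = -440108 + 490*(350402625 - 2115 - 1470 - 994050 + 345450) = -440108 + 490*349750440 = -440108 + 171377715600 = 171377275492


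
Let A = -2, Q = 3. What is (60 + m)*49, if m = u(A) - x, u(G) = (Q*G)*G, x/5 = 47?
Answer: -7987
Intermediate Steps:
x = 235 (x = 5*47 = 235)
u(G) = 3*G**2 (u(G) = (3*G)*G = 3*G**2)
m = -223 (m = 3*(-2)**2 - 1*235 = 3*4 - 235 = 12 - 235 = -223)
(60 + m)*49 = (60 - 223)*49 = -163*49 = -7987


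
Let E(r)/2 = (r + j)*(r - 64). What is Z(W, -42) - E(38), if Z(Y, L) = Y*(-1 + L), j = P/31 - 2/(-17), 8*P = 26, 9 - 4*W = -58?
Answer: 2671509/2108 ≈ 1267.3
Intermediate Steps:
W = 67/4 (W = 9/4 - ¼*(-58) = 9/4 + 29/2 = 67/4 ≈ 16.750)
P = 13/4 (P = (⅛)*26 = 13/4 ≈ 3.2500)
j = 469/2108 (j = (13/4)/31 - 2/(-17) = (13/4)*(1/31) - 2*(-1/17) = 13/124 + 2/17 = 469/2108 ≈ 0.22249)
E(r) = 2*(-64 + r)*(469/2108 + r) (E(r) = 2*((r + 469/2108)*(r - 64)) = 2*((469/2108 + r)*(-64 + r)) = 2*((-64 + r)*(469/2108 + r)) = 2*(-64 + r)*(469/2108 + r))
Z(W, -42) - E(38) = 67*(-1 - 42)/4 - (-15008/527 + 2*38² - 134443/1054*38) = (67/4)*(-43) - (-15008/527 + 2*1444 - 2554417/527) = -2881/4 - (-15008/527 + 2888 - 2554417/527) = -2881/4 - 1*(-1047449/527) = -2881/4 + 1047449/527 = 2671509/2108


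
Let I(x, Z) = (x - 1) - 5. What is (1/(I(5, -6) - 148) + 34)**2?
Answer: 25654225/22201 ≈ 1155.5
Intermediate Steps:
I(x, Z) = -6 + x (I(x, Z) = (-1 + x) - 5 = -6 + x)
(1/(I(5, -6) - 148) + 34)**2 = (1/((-6 + 5) - 148) + 34)**2 = (1/(-1 - 148) + 34)**2 = (1/(-149) + 34)**2 = (-1/149 + 34)**2 = (5065/149)**2 = 25654225/22201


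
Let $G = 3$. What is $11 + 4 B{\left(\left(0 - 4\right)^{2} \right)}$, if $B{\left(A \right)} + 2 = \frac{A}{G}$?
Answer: $\frac{73}{3} \approx 24.333$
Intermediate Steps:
$B{\left(A \right)} = -2 + \frac{A}{3}$
$11 + 4 B{\left(\left(0 - 4\right)^{2} \right)} = 11 + 4 \left(-2 + \frac{\left(0 - 4\right)^{2}}{3}\right) = 11 + 4 \left(-2 + \frac{\left(-4\right)^{2}}{3}\right) = 11 + 4 \left(-2 + \frac{1}{3} \cdot 16\right) = 11 + 4 \left(-2 + \frac{16}{3}\right) = 11 + 4 \cdot \frac{10}{3} = 11 + \frac{40}{3} = \frac{73}{3}$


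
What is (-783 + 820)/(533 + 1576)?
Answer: 1/57 ≈ 0.017544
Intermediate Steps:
(-783 + 820)/(533 + 1576) = 37/2109 = 37*(1/2109) = 1/57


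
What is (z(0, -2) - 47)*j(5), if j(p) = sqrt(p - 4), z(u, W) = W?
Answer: -49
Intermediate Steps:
j(p) = sqrt(-4 + p)
(z(0, -2) - 47)*j(5) = (-2 - 47)*sqrt(-4 + 5) = -49*sqrt(1) = -49*1 = -49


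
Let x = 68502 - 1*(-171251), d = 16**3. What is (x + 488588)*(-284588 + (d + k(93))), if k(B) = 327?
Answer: -204055656265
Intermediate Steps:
d = 4096
x = 239753 (x = 68502 + 171251 = 239753)
(x + 488588)*(-284588 + (d + k(93))) = (239753 + 488588)*(-284588 + (4096 + 327)) = 728341*(-284588 + 4423) = 728341*(-280165) = -204055656265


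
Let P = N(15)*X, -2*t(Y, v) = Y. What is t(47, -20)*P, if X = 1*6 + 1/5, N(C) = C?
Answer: -4371/2 ≈ -2185.5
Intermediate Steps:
X = 31/5 (X = 6 + ⅕ = 31/5 ≈ 6.2000)
t(Y, v) = -Y/2
P = 93 (P = 15*(31/5) = 93)
t(47, -20)*P = -½*47*93 = -47/2*93 = -4371/2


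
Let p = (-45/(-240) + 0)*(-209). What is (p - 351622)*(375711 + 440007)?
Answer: -2294850884361/8 ≈ -2.8686e+11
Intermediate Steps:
p = -627/16 (p = (-45*(-1/240) + 0)*(-209) = (3/16 + 0)*(-209) = (3/16)*(-209) = -627/16 ≈ -39.188)
(p - 351622)*(375711 + 440007) = (-627/16 - 351622)*(375711 + 440007) = -5626579/16*815718 = -2294850884361/8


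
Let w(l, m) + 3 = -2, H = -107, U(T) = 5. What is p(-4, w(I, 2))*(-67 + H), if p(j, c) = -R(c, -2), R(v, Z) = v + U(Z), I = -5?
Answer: 0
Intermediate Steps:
w(l, m) = -5 (w(l, m) = -3 - 2 = -5)
R(v, Z) = 5 + v (R(v, Z) = v + 5 = 5 + v)
p(j, c) = -5 - c (p(j, c) = -(5 + c) = -5 - c)
p(-4, w(I, 2))*(-67 + H) = (-5 - 1*(-5))*(-67 - 107) = (-5 + 5)*(-174) = 0*(-174) = 0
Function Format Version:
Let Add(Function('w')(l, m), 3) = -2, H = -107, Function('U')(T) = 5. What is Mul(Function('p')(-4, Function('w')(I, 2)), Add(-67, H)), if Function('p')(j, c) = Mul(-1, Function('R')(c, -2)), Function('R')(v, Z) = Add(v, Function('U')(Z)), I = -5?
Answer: 0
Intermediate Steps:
Function('w')(l, m) = -5 (Function('w')(l, m) = Add(-3, -2) = -5)
Function('R')(v, Z) = Add(5, v) (Function('R')(v, Z) = Add(v, 5) = Add(5, v))
Function('p')(j, c) = Add(-5, Mul(-1, c)) (Function('p')(j, c) = Mul(-1, Add(5, c)) = Add(-5, Mul(-1, c)))
Mul(Function('p')(-4, Function('w')(I, 2)), Add(-67, H)) = Mul(Add(-5, Mul(-1, -5)), Add(-67, -107)) = Mul(Add(-5, 5), -174) = Mul(0, -174) = 0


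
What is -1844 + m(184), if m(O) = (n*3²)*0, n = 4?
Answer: -1844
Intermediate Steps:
m(O) = 0 (m(O) = (4*3²)*0 = (4*9)*0 = 36*0 = 0)
-1844 + m(184) = -1844 + 0 = -1844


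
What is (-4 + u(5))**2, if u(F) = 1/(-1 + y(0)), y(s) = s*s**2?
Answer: 25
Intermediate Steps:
y(s) = s**3
u(F) = -1 (u(F) = 1/(-1 + 0**3) = 1/(-1 + 0) = 1/(-1) = -1)
(-4 + u(5))**2 = (-4 - 1)**2 = (-5)**2 = 25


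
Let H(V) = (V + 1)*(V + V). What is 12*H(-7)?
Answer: 1008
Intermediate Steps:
H(V) = 2*V*(1 + V) (H(V) = (1 + V)*(2*V) = 2*V*(1 + V))
12*H(-7) = 12*(2*(-7)*(1 - 7)) = 12*(2*(-7)*(-6)) = 12*84 = 1008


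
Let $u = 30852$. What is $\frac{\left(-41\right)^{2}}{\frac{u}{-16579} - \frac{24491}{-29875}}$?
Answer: $- \frac{832595307625}{515667211} \approx -1614.6$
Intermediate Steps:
$\frac{\left(-41\right)^{2}}{\frac{u}{-16579} - \frac{24491}{-29875}} = \frac{\left(-41\right)^{2}}{\frac{30852}{-16579} - \frac{24491}{-29875}} = \frac{1681}{30852 \left(- \frac{1}{16579}\right) - - \frac{24491}{29875}} = \frac{1681}{- \frac{30852}{16579} + \frac{24491}{29875}} = \frac{1681}{- \frac{515667211}{495297625}} = 1681 \left(- \frac{495297625}{515667211}\right) = - \frac{832595307625}{515667211}$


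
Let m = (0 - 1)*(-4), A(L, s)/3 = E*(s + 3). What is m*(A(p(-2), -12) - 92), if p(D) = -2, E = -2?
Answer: -152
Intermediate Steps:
A(L, s) = -18 - 6*s (A(L, s) = 3*(-2*(s + 3)) = 3*(-2*(3 + s)) = 3*(-6 - 2*s) = -18 - 6*s)
m = 4 (m = -1*(-4) = 4)
m*(A(p(-2), -12) - 92) = 4*((-18 - 6*(-12)) - 92) = 4*((-18 + 72) - 92) = 4*(54 - 92) = 4*(-38) = -152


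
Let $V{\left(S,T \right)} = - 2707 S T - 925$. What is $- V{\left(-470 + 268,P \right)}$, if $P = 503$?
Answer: $-275046517$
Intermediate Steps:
$V{\left(S,T \right)} = -925 - 2707 S T$ ($V{\left(S,T \right)} = - 2707 S T - 925 = -925 - 2707 S T$)
$- V{\left(-470 + 268,P \right)} = - (-925 - 2707 \left(-470 + 268\right) 503) = - (-925 - \left(-546814\right) 503) = - (-925 + 275047442) = \left(-1\right) 275046517 = -275046517$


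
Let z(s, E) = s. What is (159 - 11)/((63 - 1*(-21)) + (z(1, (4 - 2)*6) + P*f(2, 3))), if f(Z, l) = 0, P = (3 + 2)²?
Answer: 148/85 ≈ 1.7412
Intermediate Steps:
P = 25 (P = 5² = 25)
(159 - 11)/((63 - 1*(-21)) + (z(1, (4 - 2)*6) + P*f(2, 3))) = (159 - 11)/((63 - 1*(-21)) + (1 + 25*0)) = 148/((63 + 21) + (1 + 0)) = 148/(84 + 1) = 148/85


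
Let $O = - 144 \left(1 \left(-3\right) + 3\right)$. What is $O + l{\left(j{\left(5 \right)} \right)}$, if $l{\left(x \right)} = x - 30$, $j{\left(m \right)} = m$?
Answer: $-25$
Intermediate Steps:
$O = 0$ ($O = - 144 \left(-3 + 3\right) = \left(-144\right) 0 = 0$)
$l{\left(x \right)} = -30 + x$
$O + l{\left(j{\left(5 \right)} \right)} = 0 + \left(-30 + 5\right) = 0 - 25 = -25$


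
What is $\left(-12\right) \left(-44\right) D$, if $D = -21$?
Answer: $-11088$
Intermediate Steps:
$\left(-12\right) \left(-44\right) D = \left(-12\right) \left(-44\right) \left(-21\right) = 528 \left(-21\right) = -11088$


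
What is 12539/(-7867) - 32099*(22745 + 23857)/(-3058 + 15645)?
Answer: -11768226891859/99021929 ≈ -1.1884e+5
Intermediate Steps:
12539/(-7867) - 32099*(22745 + 23857)/(-3058 + 15645) = 12539*(-1/7867) - 32099/(12587/46602) = -12539/7867 - 32099/(12587*(1/46602)) = -12539/7867 - 32099/12587/46602 = -12539/7867 - 32099*46602/12587 = -12539/7867 - 1495877598/12587 = -11768226891859/99021929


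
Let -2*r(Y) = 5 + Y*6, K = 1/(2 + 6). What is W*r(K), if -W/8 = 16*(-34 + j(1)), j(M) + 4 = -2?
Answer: -14720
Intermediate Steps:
j(M) = -6 (j(M) = -4 - 2 = -6)
K = 1/8 ≈ 0.12500
r(Y) = -5/2 - 3*Y (r(Y) = -(5 + Y*6)/2 = -(5 + 6*Y)/2 = -5/2 - 3*Y)
W = 5120 (W = -128*(-34 - 6) = -128*(-40) = -8*(-640) = 5120)
W*r(K) = 5120*(-5/2 - 3*1/8) = 5120*(-5/2 - 3/8) = 5120*(-23/8) = -14720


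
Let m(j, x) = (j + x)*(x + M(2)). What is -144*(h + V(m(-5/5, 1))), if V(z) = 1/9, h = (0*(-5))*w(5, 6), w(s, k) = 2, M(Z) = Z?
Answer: -16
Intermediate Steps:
m(j, x) = (2 + x)*(j + x) (m(j, x) = (j + x)*(x + 2) = (j + x)*(2 + x) = (2 + x)*(j + x))
h = 0 (h = (0*(-5))*2 = 0*2 = 0)
V(z) = 1/9
-144*(h + V(m(-5/5, 1))) = -144*(0 + 1/9) = -144*1/9 = -16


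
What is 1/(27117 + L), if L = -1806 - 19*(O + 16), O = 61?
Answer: 1/23848 ≈ 4.1932e-5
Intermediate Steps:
L = -3269 (L = -1806 - 19*(61 + 16) = -1806 - 19*77 = -1806 - 1*1463 = -1806 - 1463 = -3269)
1/(27117 + L) = 1/(27117 - 3269) = 1/23848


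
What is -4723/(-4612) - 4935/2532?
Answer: -225033/243283 ≈ -0.92498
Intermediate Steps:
-4723/(-4612) - 4935/2532 = -4723*(-1/4612) - 4935*1/2532 = 4723/4612 - 1645/844 = -225033/243283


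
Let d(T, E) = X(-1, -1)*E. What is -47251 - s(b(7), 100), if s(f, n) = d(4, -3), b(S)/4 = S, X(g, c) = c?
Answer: -47254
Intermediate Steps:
d(T, E) = -E
b(S) = 4*S
s(f, n) = 3 (s(f, n) = -1*(-3) = 3)
-47251 - s(b(7), 100) = -47251 - 1*3 = -47251 - 3 = -47254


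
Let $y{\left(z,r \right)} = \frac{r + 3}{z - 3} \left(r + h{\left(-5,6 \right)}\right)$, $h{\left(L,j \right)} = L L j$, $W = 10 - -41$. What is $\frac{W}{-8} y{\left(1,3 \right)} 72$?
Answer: $210681$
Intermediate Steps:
$W = 51$ ($W = 10 + 41 = 51$)
$h{\left(L,j \right)} = j L^{2}$ ($h{\left(L,j \right)} = L^{2} j = j L^{2}$)
$y{\left(z,r \right)} = \frac{\left(3 + r\right) \left(150 + r\right)}{-3 + z}$ ($y{\left(z,r \right)} = \frac{r + 3}{z - 3} \left(r + 6 \left(-5\right)^{2}\right) = \frac{3 + r}{-3 + z} \left(r + 6 \cdot 25\right) = \frac{3 + r}{-3 + z} \left(r + 150\right) = \frac{3 + r}{-3 + z} \left(150 + r\right) = \frac{\left(3 + r\right) \left(150 + r\right)}{-3 + z}$)
$\frac{W}{-8} y{\left(1,3 \right)} 72 = \frac{51}{-8} \frac{450 + 3^{2} + 153 \cdot 3}{-3 + 1} \cdot 72 = 51 \left(- \frac{1}{8}\right) \frac{450 + 9 + 459}{-2} \cdot 72 = - \frac{51 \left(\left(- \frac{1}{2}\right) 918\right)}{8} \cdot 72 = \left(- \frac{51}{8}\right) \left(-459\right) 72 = \frac{23409}{8} \cdot 72 = 210681$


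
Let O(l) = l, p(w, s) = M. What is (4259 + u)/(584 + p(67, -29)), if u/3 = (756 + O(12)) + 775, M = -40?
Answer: 1111/68 ≈ 16.338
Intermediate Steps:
p(w, s) = -40
u = 4629 (u = 3*((756 + 12) + 775) = 3*(768 + 775) = 3*1543 = 4629)
(4259 + u)/(584 + p(67, -29)) = (4259 + 4629)/(584 - 40) = 8888/544 = 8888*(1/544) = 1111/68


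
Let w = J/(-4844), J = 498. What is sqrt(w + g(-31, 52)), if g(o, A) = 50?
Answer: sqrt(292701122)/2422 ≈ 7.0638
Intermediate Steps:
w = -249/2422 (w = 498/(-4844) = 498*(-1/4844) = -249/2422 ≈ -0.10281)
sqrt(w + g(-31, 52)) = sqrt(-249/2422 + 50) = sqrt(120851/2422) = sqrt(292701122)/2422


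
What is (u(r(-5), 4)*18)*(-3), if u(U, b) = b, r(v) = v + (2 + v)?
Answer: -216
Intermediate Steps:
r(v) = 2 + 2*v
(u(r(-5), 4)*18)*(-3) = (4*18)*(-3) = 72*(-3) = -216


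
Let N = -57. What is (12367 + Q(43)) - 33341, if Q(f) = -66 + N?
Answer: -21097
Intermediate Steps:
Q(f) = -123 (Q(f) = -66 - 57 = -123)
(12367 + Q(43)) - 33341 = (12367 - 123) - 33341 = 12244 - 33341 = -21097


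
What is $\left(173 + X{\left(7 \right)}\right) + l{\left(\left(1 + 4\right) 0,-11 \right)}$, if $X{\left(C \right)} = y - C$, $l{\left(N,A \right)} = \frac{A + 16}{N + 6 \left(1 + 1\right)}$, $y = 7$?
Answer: $\frac{2081}{12} \approx 173.42$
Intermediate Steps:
$l{\left(N,A \right)} = \frac{16 + A}{12 + N}$ ($l{\left(N,A \right)} = \frac{16 + A}{N + 6 \cdot 2} = \frac{16 + A}{N + 12} = \frac{16 + A}{12 + N}$)
$X{\left(C \right)} = 7 - C$
$\left(173 + X{\left(7 \right)}\right) + l{\left(\left(1 + 4\right) 0,-11 \right)} = \left(173 + \left(7 - 7\right)\right) + \frac{16 - 11}{12 + \left(1 + 4\right) 0} = \left(173 + \left(7 - 7\right)\right) + \frac{1}{12 + 5 \cdot 0} \cdot 5 = \left(173 + 0\right) + \frac{1}{12 + 0} \cdot 5 = 173 + \frac{1}{12} \cdot 5 = 173 + \frac{5}{12} = \frac{2081}{12}$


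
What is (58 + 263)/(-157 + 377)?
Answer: 321/220 ≈ 1.4591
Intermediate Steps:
(58 + 263)/(-157 + 377) = 321/220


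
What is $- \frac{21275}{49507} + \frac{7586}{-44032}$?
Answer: $- \frac{656170451}{1089946112} \approx -0.60202$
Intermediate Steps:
$- \frac{21275}{49507} + \frac{7586}{-44032} = \left(-21275\right) \frac{1}{49507} + 7586 \left(- \frac{1}{44032}\right) = - \frac{21275}{49507} - \frac{3793}{22016} = - \frac{656170451}{1089946112}$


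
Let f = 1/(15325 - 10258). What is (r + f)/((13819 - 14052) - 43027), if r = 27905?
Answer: -35348659/54799605 ≈ -0.64505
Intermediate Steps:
f = 1/5067 ≈ 0.00019736
(r + f)/((13819 - 14052) - 43027) = (27905 + 1/5067)/((13819 - 14052) - 43027) = 141394636/(5067*(-233 - 43027)) = (141394636/5067)/(-43260) = (141394636/5067)*(-1/43260) = -35348659/54799605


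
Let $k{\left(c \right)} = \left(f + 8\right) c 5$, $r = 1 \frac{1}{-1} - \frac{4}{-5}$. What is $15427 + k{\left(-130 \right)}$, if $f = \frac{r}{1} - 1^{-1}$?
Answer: $11007$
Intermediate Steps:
$r = - \frac{1}{5}$ ($r = 1 \left(-1\right) - - \frac{4}{5} = -1 + \frac{4}{5} = - \frac{1}{5} \approx -0.2$)
$f = - \frac{6}{5}$ ($f = - \frac{1}{5 \cdot 1} - 1^{-1} = \left(- \frac{1}{5}\right) 1 - 1 = - \frac{1}{5} - 1 = - \frac{6}{5} \approx -1.2$)
$k{\left(c \right)} = 34 c$ ($k{\left(c \right)} = \left(- \frac{6}{5} + 8\right) c 5 = \frac{34 \cdot 5 c}{5} = 34 c$)
$15427 + k{\left(-130 \right)} = 15427 + 34 \left(-130\right) = 15427 - 4420 = 11007$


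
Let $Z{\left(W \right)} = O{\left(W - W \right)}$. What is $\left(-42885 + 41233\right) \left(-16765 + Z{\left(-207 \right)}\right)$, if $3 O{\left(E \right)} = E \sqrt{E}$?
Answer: $27695780$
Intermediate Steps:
$O{\left(E \right)} = \frac{E^{\frac{3}{2}}}{3}$ ($O{\left(E \right)} = \frac{E \sqrt{E}}{3} = \frac{E^{\frac{3}{2}}}{3}$)
$Z{\left(W \right)} = 0$ ($Z{\left(W \right)} = \frac{\left(W - W\right)^{\frac{3}{2}}}{3} = \frac{0^{\frac{3}{2}}}{3} = \frac{1}{3} \cdot 0 = 0$)
$\left(-42885 + 41233\right) \left(-16765 + Z{\left(-207 \right)}\right) = \left(-42885 + 41233\right) \left(-16765 + 0\right) = \left(-1652\right) \left(-16765\right) = 27695780$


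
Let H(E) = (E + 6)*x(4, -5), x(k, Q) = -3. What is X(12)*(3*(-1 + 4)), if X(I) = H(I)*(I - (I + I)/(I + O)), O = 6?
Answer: -5184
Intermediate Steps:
H(E) = -18 - 3*E (H(E) = (E + 6)*(-3) = (6 + E)*(-3) = -18 - 3*E)
X(I) = (-18 - 3*I)*(I - 2*I/(6 + I)) (X(I) = (-18 - 3*I)*(I - (I + I)/(I + 6)) = (-18 - 3*I)*(I - 2*I/(6 + I)))
X(12)*(3*(-1 + 4)) = (3*12*(-4 - 1*12))*(3*(-1 + 4)) = (3*12*(-4 - 12))*(3*3) = (3*12*(-16))*9 = -576*9 = -5184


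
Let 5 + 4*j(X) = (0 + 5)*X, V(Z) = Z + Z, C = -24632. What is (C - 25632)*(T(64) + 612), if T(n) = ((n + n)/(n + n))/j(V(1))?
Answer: -154008896/5 ≈ -3.0802e+7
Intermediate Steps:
V(Z) = 2*Z
j(X) = -5/4 + 5*X/4 (j(X) = -5/4 + ((0 + 5)*X)/4 = -5/4 + (5*X)/4 = -5/4 + 5*X/4)
T(n) = ⅘ (T(n) = ((n + n)/(n + n))/(-5/4 + 5*(2*1)/4) = ((2*n)/((2*n)))/(-5/4 + (5/4)*2) = ((2*n)*(1/(2*n)))/(-5/4 + 5/2) = 1/(5/4) = 1*(⅘) = ⅘)
(C - 25632)*(T(64) + 612) = (-24632 - 25632)*(⅘ + 612) = -50264*3064/5 = -154008896/5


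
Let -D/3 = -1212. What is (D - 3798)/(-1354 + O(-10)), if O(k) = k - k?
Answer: 81/677 ≈ 0.11965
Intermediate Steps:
O(k) = 0
D = 3636 (D = -3*(-1212) = 3636)
(D - 3798)/(-1354 + O(-10)) = (3636 - 3798)/(-1354 + 0) = -162/(-1354) = -162*(-1/1354) = 81/677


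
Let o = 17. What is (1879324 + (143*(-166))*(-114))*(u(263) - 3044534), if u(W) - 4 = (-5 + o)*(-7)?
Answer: -13960943533984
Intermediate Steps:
u(W) = -80 (u(W) = 4 + (-5 + 17)*(-7) = 4 + 12*(-7) = 4 - 84 = -80)
(1879324 + (143*(-166))*(-114))*(u(263) - 3044534) = (1879324 + (143*(-166))*(-114))*(-80 - 3044534) = (1879324 - 23738*(-114))*(-3044614) = (1879324 + 2706132)*(-3044614) = 4585456*(-3044614) = -13960943533984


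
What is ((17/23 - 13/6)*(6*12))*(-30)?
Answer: 70920/23 ≈ 3083.5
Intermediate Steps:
((17/23 - 13/6)*(6*12))*(-30) = ((17*(1/23) - 13*1/6)*72)*(-30) = ((17/23 - 13/6)*72)*(-30) = -197/138*72*(-30) = -2364/23*(-30) = 70920/23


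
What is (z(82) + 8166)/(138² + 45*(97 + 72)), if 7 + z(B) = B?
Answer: 2747/8883 ≈ 0.30924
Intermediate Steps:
z(B) = -7 + B
(z(82) + 8166)/(138² + 45*(97 + 72)) = ((-7 + 82) + 8166)/(138² + 45*(97 + 72)) = (75 + 8166)/(19044 + 45*169) = 8241/(19044 + 7605) = 8241/26649 = 8241*(1/26649) = 2747/8883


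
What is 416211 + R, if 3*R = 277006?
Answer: 1525639/3 ≈ 5.0855e+5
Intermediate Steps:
R = 277006/3 (R = (⅓)*277006 = 277006/3 ≈ 92335.)
416211 + R = 416211 + 277006/3 = 1525639/3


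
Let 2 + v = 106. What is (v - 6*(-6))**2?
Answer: 19600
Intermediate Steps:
v = 104 (v = -2 + 106 = 104)
(v - 6*(-6))**2 = (104 - 6*(-6))**2 = (104 + 36)**2 = 140**2 = 19600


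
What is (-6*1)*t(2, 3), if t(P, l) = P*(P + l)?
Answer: -60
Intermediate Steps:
(-6*1)*t(2, 3) = (-6*1)*(2*(2 + 3)) = -12*5 = -6*10 = -60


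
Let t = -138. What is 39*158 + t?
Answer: 6024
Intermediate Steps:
39*158 + t = 39*158 - 138 = 6162 - 138 = 6024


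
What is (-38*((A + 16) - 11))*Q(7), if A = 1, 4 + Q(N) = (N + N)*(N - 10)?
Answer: 10488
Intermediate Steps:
Q(N) = -4 + 2*N*(-10 + N) (Q(N) = -4 + (N + N)*(N - 10) = -4 + (2*N)*(-10 + N) = -4 + 2*N*(-10 + N))
(-38*((A + 16) - 11))*Q(7) = (-38*((1 + 16) - 11))*(-4 - 20*7 + 2*7²) = (-38*(17 - 11))*(-4 - 140 + 2*49) = (-38*6)*(-4 - 140 + 98) = -228*(-46) = 10488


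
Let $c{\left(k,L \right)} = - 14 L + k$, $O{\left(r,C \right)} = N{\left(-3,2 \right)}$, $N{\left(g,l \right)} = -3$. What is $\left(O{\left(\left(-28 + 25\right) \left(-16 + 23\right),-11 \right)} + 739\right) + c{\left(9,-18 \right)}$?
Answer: $997$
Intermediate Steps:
$O{\left(r,C \right)} = -3$
$c{\left(k,L \right)} = k - 14 L$
$\left(O{\left(\left(-28 + 25\right) \left(-16 + 23\right),-11 \right)} + 739\right) + c{\left(9,-18 \right)} = \left(-3 + 739\right) + \left(9 - -252\right) = 736 + \left(9 + 252\right) = 736 + 261 = 997$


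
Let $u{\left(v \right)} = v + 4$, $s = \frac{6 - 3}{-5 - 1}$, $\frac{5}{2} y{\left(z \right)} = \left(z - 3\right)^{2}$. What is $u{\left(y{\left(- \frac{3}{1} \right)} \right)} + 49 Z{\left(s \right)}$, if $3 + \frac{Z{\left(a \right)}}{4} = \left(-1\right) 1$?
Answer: $- \frac{3828}{5} \approx -765.6$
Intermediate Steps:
$y{\left(z \right)} = \frac{2 \left(-3 + z\right)^{2}}{5}$ ($y{\left(z \right)} = \frac{2 \left(z - 3\right)^{2}}{5} = \frac{2 \left(-3 + z\right)^{2}}{5}$)
$s = - \frac{1}{2}$ ($s = \frac{3}{-6} = 3 \left(- \frac{1}{6}\right) = - \frac{1}{2} \approx -0.5$)
$u{\left(v \right)} = 4 + v$
$Z{\left(a \right)} = -16$ ($Z{\left(a \right)} = -12 + 4 \left(\left(-1\right) 1\right) = -12 + 4 \left(-1\right) = -12 - 4 = -16$)
$u{\left(y{\left(- \frac{3}{1} \right)} \right)} + 49 Z{\left(s \right)} = \left(4 + \frac{2 \left(-3 - \frac{3}{1}\right)^{2}}{5}\right) + 49 \left(-16\right) = \left(4 + \frac{2 \left(-3 - 3\right)^{2}}{5}\right) - 784 = \left(4 + \frac{2 \left(-6\right)^{2}}{5}\right) - 784 = \left(4 + \frac{2}{5} \cdot 36\right) - 784 = \left(4 + \frac{72}{5}\right) - 784 = \frac{92}{5} - 784 = - \frac{3828}{5}$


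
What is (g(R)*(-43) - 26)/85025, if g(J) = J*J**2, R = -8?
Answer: 4398/17005 ≈ 0.25863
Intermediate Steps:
g(J) = J**3
(g(R)*(-43) - 26)/85025 = ((-8)**3*(-43) - 26)/85025 = (-512*(-43) - 26)*(1/85025) = (22016 - 26)*(1/85025) = 21990*(1/85025) = 4398/17005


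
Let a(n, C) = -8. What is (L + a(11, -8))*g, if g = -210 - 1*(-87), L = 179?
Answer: -21033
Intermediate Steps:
g = -123 (g = -210 + 87 = -123)
(L + a(11, -8))*g = (179 - 8)*(-123) = 171*(-123) = -21033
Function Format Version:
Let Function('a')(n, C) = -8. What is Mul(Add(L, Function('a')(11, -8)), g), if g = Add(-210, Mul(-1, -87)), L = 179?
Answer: -21033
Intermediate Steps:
g = -123 (g = Add(-210, 87) = -123)
Mul(Add(L, Function('a')(11, -8)), g) = Mul(Add(179, -8), -123) = Mul(171, -123) = -21033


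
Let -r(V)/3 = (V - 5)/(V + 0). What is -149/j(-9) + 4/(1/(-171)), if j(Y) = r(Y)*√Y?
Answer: -684 - 149*I/14 ≈ -684.0 - 10.643*I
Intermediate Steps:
r(V) = -3*(-5 + V)/V (r(V) = -3*(V - 5)/(V + 0) = -3*(-5 + V)/V)
j(Y) = √Y*(-3 + 15/Y) (j(Y) = (-3 + 15/Y)*√Y = √Y*(-3 + 15/Y))
-149/j(-9) + 4/(1/(-171)) = -149*I/(5 - 1*(-9)) + 4/(1/(-171)) = -149*I/(5 + 9) + 4/(-1/171) = -149*I/14 + 4*(-171) = -149*I/14 - 684 = -684 - 149*I/14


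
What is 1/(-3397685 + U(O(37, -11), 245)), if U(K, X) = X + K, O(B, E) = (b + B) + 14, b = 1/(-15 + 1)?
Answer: -14/47563447 ≈ -2.9434e-7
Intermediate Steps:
b = -1/14 (b = 1/(-14) = -1/14 ≈ -0.071429)
O(B, E) = 195/14 + B (O(B, E) = (-1/14 + B) + 14 = 195/14 + B)
U(K, X) = K + X
1/(-3397685 + U(O(37, -11), 245)) = 1/(-3397685 + ((195/14 + 37) + 245)) = 1/(-3397685 + (713/14 + 245)) = 1/(-3397685 + 4143/14) = 1/(-47563447/14) = -14/47563447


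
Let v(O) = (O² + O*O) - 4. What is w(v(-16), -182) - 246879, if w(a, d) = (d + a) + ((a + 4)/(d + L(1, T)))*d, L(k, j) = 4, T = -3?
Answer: -21896625/89 ≈ -2.4603e+5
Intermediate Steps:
v(O) = -4 + 2*O² (v(O) = (O² + O²) - 4 = 2*O² - 4 = -4 + 2*O²)
w(a, d) = a + d + d*(4 + a)/(4 + d) (w(a, d) = (d + a) + ((a + 4)/(d + 4))*d = (a + d) + ((4 + a)/(4 + d))*d = (a + d) + d*(4 + a)/(4 + d) = a + d + d*(4 + a)/(4 + d))
w(v(-16), -182) - 246879 = ((-182)² + 4*(-4 + 2*(-16)²) + 8*(-182) + 2*(-4 + 2*(-16)²)*(-182))/(4 - 182) - 246879 = (33124 + 4*(-4 + 2*256) - 1456 + 2*(-4 + 2*256)*(-182))/(-178) - 246879 = -(33124 + 4*(-4 + 512) - 1456 + 2*(-4 + 512)*(-182))/178 - 246879 = -(33124 + 4*508 - 1456 + 2*508*(-182))/178 - 246879 = -(33124 + 2032 - 1456 - 184912)/178 - 246879 = -1/178*(-151212) - 246879 = 75606/89 - 246879 = -21896625/89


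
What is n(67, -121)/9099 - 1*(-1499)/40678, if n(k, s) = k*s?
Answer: -316137145/370129122 ≈ -0.85413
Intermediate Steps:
n(67, -121)/9099 - 1*(-1499)/40678 = (67*(-121))/9099 - 1*(-1499)/40678 = -8107*1/9099 + 1499*(1/40678) = -8107/9099 + 1499/40678 = -316137145/370129122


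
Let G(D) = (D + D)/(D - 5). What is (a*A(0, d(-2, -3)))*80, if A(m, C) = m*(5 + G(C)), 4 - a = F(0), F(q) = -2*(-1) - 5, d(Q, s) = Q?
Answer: 0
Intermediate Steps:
G(D) = 2*D/(-5 + D) (G(D) = (2*D)/(-5 + D) = 2*D/(-5 + D))
F(q) = -3 (F(q) = 2 - 5 = -3)
a = 7 (a = 4 - 1*(-3) = 4 + 3 = 7)
A(m, C) = m*(5 + 2*C/(-5 + C))
(a*A(0, d(-2, -3)))*80 = (7*(0*(-25 + 7*(-2))/(-5 - 2)))*80 = (7*(0*(-25 - 14)/(-7)))*80 = (7*(0*(-⅐)*(-39)))*80 = (7*0)*80 = 0*80 = 0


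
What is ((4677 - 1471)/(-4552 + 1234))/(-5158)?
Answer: 229/1222446 ≈ 0.00018733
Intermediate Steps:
((4677 - 1471)/(-4552 + 1234))/(-5158) = (3206/(-3318))*(-1/5158) = (3206*(-1/3318))*(-1/5158) = -229/237*(-1/5158) = 229/1222446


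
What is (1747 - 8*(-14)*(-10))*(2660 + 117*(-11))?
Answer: 860871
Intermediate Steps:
(1747 - 8*(-14)*(-10))*(2660 + 117*(-11)) = (1747 + 112*(-10))*(2660 - 1287) = (1747 - 1120)*1373 = 627*1373 = 860871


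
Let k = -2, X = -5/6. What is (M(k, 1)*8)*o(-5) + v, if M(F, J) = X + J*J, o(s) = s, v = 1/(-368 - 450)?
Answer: -16363/2454 ≈ -6.6679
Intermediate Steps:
X = -⅚ (X = -5*⅙ = -⅚ ≈ -0.83333)
v = -1/818 (v = 1/(-818) = -1/818 ≈ -0.0012225)
M(F, J) = -⅚ + J² (M(F, J) = -⅚ + J*J = -⅚ + J²)
(M(k, 1)*8)*o(-5) + v = ((-⅚ + 1²)*8)*(-5) - 1/818 = ((-⅚ + 1)*8)*(-5) - 1/818 = ((⅙)*8)*(-5) - 1/818 = (4/3)*(-5) - 1/818 = -20/3 - 1/818 = -16363/2454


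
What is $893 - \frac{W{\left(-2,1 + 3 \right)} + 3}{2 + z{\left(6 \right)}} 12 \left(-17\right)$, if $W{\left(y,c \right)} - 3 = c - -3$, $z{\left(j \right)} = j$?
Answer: $\frac{2449}{2} \approx 1224.5$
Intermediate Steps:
$W{\left(y,c \right)} = 6 + c$ ($W{\left(y,c \right)} = 3 + \left(c - -3\right) = 3 + \left(c + 3\right) = 3 + \left(3 + c\right) = 6 + c$)
$893 - \frac{W{\left(-2,1 + 3 \right)} + 3}{2 + z{\left(6 \right)}} 12 \left(-17\right) = 893 - \frac{\left(6 + \left(1 + 3\right)\right) + 3}{2 + 6} \cdot 12 \left(-17\right) = 893 - \frac{\left(6 + 4\right) + 3}{8} \cdot 12 \left(-17\right) = 893 - \left(10 + 3\right) \frac{1}{8} \cdot 12 \left(-17\right) = 893 - 13 \cdot \frac{1}{8} \cdot 12 \left(-17\right) = 893 - \frac{13}{8} \cdot 12 \left(-17\right) = 893 - \frac{39}{2} \left(-17\right) = 893 - - \frac{663}{2} = 893 + \frac{663}{2} = \frac{2449}{2}$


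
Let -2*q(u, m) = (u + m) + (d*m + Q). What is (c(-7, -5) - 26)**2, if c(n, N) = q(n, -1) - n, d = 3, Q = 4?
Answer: 961/4 ≈ 240.25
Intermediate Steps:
q(u, m) = -2 - 2*m - u/2 (q(u, m) = -((u + m) + (3*m + 4))/2 = -((m + u) + (4 + 3*m))/2 = -(4 + u + 4*m)/2 = -2 - 2*m - u/2)
c(n, N) = -3*n/2 (c(n, N) = (-2 - 2*(-1) - n/2) - n = (-2 + 2 - n/2) - n = -n/2 - n = -3*n/2)
(c(-7, -5) - 26)**2 = (-3/2*(-7) - 26)**2 = (21/2 - 26)**2 = (-31/2)**2 = 961/4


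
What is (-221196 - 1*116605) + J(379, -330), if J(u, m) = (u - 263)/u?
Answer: -128026463/379 ≈ -3.3780e+5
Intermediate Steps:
J(u, m) = (-263 + u)/u
(-221196 - 1*116605) + J(379, -330) = (-221196 - 1*116605) + (-263 + 379)/379 = (-221196 - 116605) + (1/379)*116 = -337801 + 116/379 = -128026463/379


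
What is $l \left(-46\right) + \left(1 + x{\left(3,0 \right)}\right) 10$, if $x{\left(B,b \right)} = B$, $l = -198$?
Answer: $9148$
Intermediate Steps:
$l \left(-46\right) + \left(1 + x{\left(3,0 \right)}\right) 10 = \left(-198\right) \left(-46\right) + \left(1 + 3\right) 10 = 9108 + 4 \cdot 10 = 9108 + 40 = 9148$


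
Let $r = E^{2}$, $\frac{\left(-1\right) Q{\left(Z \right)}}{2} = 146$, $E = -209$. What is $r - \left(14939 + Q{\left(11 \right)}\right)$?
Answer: $29034$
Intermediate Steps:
$Q{\left(Z \right)} = -292$ ($Q{\left(Z \right)} = \left(-2\right) 146 = -292$)
$r = 43681$ ($r = \left(-209\right)^{2} = 43681$)
$r - \left(14939 + Q{\left(11 \right)}\right) = 43681 - 14647 = 29034$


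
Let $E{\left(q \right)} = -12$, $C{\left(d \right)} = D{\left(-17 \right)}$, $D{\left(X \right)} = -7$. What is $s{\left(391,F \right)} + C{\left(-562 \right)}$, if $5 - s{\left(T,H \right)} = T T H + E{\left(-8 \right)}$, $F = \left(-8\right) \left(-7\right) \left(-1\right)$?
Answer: $8561346$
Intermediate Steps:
$C{\left(d \right)} = -7$
$F = -56$ ($F = 56 \left(-1\right) = -56$)
$s{\left(T,H \right)} = 17 - H T^{2}$ ($s{\left(T,H \right)} = 5 - \left(T T H - 12\right) = 5 - \left(T^{2} H - 12\right) = 5 - \left(H T^{2} - 12\right) = 5 - \left(-12 + H T^{2}\right) = 17 - H T^{2}$)
$s{\left(391,F \right)} + C{\left(-562 \right)} = \left(17 - - 56 \cdot 391^{2}\right) - 7 = \left(17 - \left(-56\right) 152881\right) - 7 = \left(17 + 8561336\right) - 7 = 8561353 - 7 = 8561346$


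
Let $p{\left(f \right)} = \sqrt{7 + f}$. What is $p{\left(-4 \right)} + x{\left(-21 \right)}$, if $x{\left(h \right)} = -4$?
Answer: $-4 + \sqrt{3} \approx -2.2679$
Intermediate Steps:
$p{\left(-4 \right)} + x{\left(-21 \right)} = \sqrt{7 - 4} - 4 = \sqrt{3} - 4 = -4 + \sqrt{3}$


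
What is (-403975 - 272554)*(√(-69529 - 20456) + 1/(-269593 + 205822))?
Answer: 676529/63771 - 676529*I*√89985 ≈ 10.609 - 2.0294e+8*I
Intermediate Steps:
(-403975 - 272554)*(√(-69529 - 20456) + 1/(-269593 + 205822)) = -676529*(√(-89985) + 1/(-63771)) = -676529*(I*√89985 - 1/63771) = -676529*(-1/63771 + I*√89985) = 676529/63771 - 676529*I*√89985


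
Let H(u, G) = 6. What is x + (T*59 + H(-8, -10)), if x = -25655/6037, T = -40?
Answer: -14236753/6037 ≈ -2358.3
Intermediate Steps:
x = -25655/6037 (x = -25655*1/6037 = -25655/6037 ≈ -4.2496)
x + (T*59 + H(-8, -10)) = -25655/6037 + (-40*59 + 6) = -25655/6037 + (-2360 + 6) = -25655/6037 - 2354 = -14236753/6037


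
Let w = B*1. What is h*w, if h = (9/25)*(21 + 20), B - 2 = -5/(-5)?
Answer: 1107/25 ≈ 44.280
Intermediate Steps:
B = 3 (B = 2 - 5/(-5) = 2 - 5*(-⅕) = 2 + 1 = 3)
w = 3 (w = 3*1 = 3)
h = 369/25 (h = (9*(1/25))*41 = (9/25)*41 = 369/25 ≈ 14.760)
h*w = (369/25)*3 = 1107/25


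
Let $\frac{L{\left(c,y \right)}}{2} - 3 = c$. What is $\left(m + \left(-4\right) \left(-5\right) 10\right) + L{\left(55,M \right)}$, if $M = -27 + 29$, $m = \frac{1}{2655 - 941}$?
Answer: $\frac{541625}{1714} \approx 316.0$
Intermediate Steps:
$m = \frac{1}{1714} \approx 0.00058343$
$M = 2$
$L{\left(c,y \right)} = 6 + 2 c$
$\left(m + \left(-4\right) \left(-5\right) 10\right) + L{\left(55,M \right)} = \left(\frac{1}{1714} + \left(-4\right) \left(-5\right) 10\right) + \left(6 + 2 \cdot 55\right) = \left(\frac{1}{1714} + 20 \cdot 10\right) + \left(6 + 110\right) = \left(\frac{1}{1714} + 200\right) + 116 = \frac{342801}{1714} + 116 = \frac{541625}{1714}$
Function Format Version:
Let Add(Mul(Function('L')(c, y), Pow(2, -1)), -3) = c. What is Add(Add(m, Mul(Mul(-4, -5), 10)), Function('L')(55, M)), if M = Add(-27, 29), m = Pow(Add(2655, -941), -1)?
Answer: Rational(541625, 1714) ≈ 316.00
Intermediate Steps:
m = Rational(1, 1714) (m = Pow(1714, -1) = Rational(1, 1714) ≈ 0.00058343)
M = 2
Function('L')(c, y) = Add(6, Mul(2, c))
Add(Add(m, Mul(Mul(-4, -5), 10)), Function('L')(55, M)) = Add(Add(Rational(1, 1714), Mul(Mul(-4, -5), 10)), Add(6, Mul(2, 55))) = Add(Add(Rational(1, 1714), Mul(20, 10)), Add(6, 110)) = Add(Add(Rational(1, 1714), 200), 116) = Add(Rational(342801, 1714), 116) = Rational(541625, 1714)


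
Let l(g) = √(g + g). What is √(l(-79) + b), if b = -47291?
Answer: √(-47291 + I*√158) ≈ 0.029 + 217.46*I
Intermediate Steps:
l(g) = √2*√g (l(g) = √(2*g) = √2*√g)
√(l(-79) + b) = √(√2*√(-79) - 47291) = √(√2*(I*√79) - 47291) = √(I*√158 - 47291) = √(-47291 + I*√158)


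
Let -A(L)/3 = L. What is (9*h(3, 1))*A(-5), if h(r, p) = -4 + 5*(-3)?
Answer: -2565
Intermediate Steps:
h(r, p) = -19 (h(r, p) = -4 - 15 = -19)
A(L) = -3*L
(9*h(3, 1))*A(-5) = (9*(-19))*(-3*(-5)) = -171*15 = -2565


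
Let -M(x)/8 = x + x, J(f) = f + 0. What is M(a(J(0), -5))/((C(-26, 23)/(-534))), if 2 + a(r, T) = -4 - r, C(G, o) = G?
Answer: 25632/13 ≈ 1971.7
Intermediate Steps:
J(f) = f
a(r, T) = -6 - r (a(r, T) = -2 + (-4 - r) = -6 - r)
M(x) = -16*x (M(x) = -8*(x + x) = -16*x)
M(a(J(0), -5))/((C(-26, 23)/(-534))) = (-16*(-6 - 1*0))/((-26/(-534))) = (-16*(-6 + 0))/((-26*(-1/534))) = (-16*(-6))/(13/267) = 96*(267/13) = 25632/13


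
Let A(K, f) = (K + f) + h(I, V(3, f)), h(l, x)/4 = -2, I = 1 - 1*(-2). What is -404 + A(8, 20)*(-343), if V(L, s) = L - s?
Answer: -7264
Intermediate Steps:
I = 3 (I = 1 + 2 = 3)
h(l, x) = -8 (h(l, x) = 4*(-2) = -8)
A(K, f) = -8 + K + f (A(K, f) = (K + f) - 8 = -8 + K + f)
-404 + A(8, 20)*(-343) = -404 + (-8 + 8 + 20)*(-343) = -404 + 20*(-343) = -404 - 6860 = -7264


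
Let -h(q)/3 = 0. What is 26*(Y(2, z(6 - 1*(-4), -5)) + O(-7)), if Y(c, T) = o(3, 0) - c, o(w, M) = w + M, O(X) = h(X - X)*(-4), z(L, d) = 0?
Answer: 26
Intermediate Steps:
h(q) = 0 (h(q) = -3*0 = 0)
O(X) = 0 (O(X) = 0*(-4) = 0)
o(w, M) = M + w
Y(c, T) = 3 - c (Y(c, T) = (0 + 3) - c = 3 - c)
26*(Y(2, z(6 - 1*(-4), -5)) + O(-7)) = 26*((3 - 1*2) + 0) = 26*((3 - 2) + 0) = 26*(1 + 0) = 26*1 = 26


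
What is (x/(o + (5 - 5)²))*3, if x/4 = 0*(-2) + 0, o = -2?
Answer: 0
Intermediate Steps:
x = 0 (x = 4*(0*(-2) + 0) = 4*(0 + 0) = 4*0 = 0)
(x/(o + (5 - 5)²))*3 = (0/(-2 + (5 - 5)²))*3 = (0/(-2 + 0²))*3 = (0/(-2 + 0))*3 = (0/(-2))*3 = (0*(-½))*3 = 0*3 = 0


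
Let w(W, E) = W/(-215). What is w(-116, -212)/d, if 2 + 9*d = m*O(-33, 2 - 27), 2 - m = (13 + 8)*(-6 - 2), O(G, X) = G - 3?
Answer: -522/658115 ≈ -0.00079317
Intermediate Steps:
O(G, X) = -3 + G
m = 170 (m = 2 - (13 + 8)*(-6 - 2) = 2 - 21*(-8) = 2 - 1*(-168) = 2 + 168 = 170)
w(W, E) = -W/215 (w(W, E) = W*(-1/215) = -W/215)
d = -6122/9 (d = -2/9 + (170*(-3 - 33))/9 = -2/9 + (170*(-36))/9 = -2/9 + (⅑)*(-6120) = -2/9 - 680 = -6122/9 ≈ -680.22)
w(-116, -212)/d = (-1/215*(-116))/(-6122/9) = (116/215)*(-9/6122) = -522/658115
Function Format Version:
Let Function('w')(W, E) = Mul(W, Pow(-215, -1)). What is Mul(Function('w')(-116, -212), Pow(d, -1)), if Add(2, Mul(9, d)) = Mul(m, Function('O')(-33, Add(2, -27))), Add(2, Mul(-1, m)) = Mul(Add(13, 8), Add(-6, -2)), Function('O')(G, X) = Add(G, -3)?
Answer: Rational(-522, 658115) ≈ -0.00079317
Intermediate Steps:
Function('O')(G, X) = Add(-3, G)
m = 170 (m = Add(2, Mul(-1, Mul(Add(13, 8), Add(-6, -2)))) = Add(2, Mul(-1, Mul(21, -8))) = Add(2, Mul(-1, -168)) = Add(2, 168) = 170)
Function('w')(W, E) = Mul(Rational(-1, 215), W) (Function('w')(W, E) = Mul(W, Rational(-1, 215)) = Mul(Rational(-1, 215), W))
d = Rational(-6122, 9) (d = Add(Rational(-2, 9), Mul(Rational(1, 9), Mul(170, Add(-3, -33)))) = Add(Rational(-2, 9), Mul(Rational(1, 9), Mul(170, -36))) = Add(Rational(-2, 9), Mul(Rational(1, 9), -6120)) = Add(Rational(-2, 9), -680) = Rational(-6122, 9) ≈ -680.22)
Mul(Function('w')(-116, -212), Pow(d, -1)) = Mul(Mul(Rational(-1, 215), -116), Pow(Rational(-6122, 9), -1)) = Mul(Rational(116, 215), Rational(-9, 6122)) = Rational(-522, 658115)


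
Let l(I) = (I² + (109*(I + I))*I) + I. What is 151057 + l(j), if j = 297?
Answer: 19469125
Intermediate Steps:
l(I) = I + 219*I² (l(I) = (I² + (109*(2*I))*I) + I = (I² + (218*I)*I) + I = (I² + 218*I²) + I = 219*I² + I = I + 219*I²)
151057 + l(j) = 151057 + 297*(1 + 219*297) = 151057 + 297*(1 + 65043) = 151057 + 297*65044 = 151057 + 19318068 = 19469125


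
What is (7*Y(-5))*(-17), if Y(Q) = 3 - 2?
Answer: -119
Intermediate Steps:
Y(Q) = 1
(7*Y(-5))*(-17) = (7*1)*(-17) = 7*(-17) = -119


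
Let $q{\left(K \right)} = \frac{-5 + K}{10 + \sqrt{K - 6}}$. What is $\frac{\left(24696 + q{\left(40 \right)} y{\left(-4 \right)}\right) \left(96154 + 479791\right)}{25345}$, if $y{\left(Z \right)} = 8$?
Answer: $\frac{2541530096}{4521} - \frac{16126460 \sqrt{34}}{167277} \approx 5.616 \cdot 10^{5}$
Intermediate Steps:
$q{\left(K \right)} = \frac{-5 + K}{10 + \sqrt{-6 + K}}$
$\frac{\left(24696 + q{\left(40 \right)} y{\left(-4 \right)}\right) \left(96154 + 479791\right)}{25345} = \frac{\left(24696 + \frac{-5 + 40}{10 + \sqrt{-6 + 40}} \cdot 8\right) \left(96154 + 479791\right)}{25345} = \left(24696 + \frac{1}{10 + \sqrt{34}} \cdot 35 \cdot 8\right) 575945 \cdot \frac{1}{25345} = \left(24696 + \frac{35}{10 + \sqrt{34}} \cdot 8\right) 575945 \cdot \frac{1}{25345} = \left(24696 + \frac{280}{10 + \sqrt{34}}\right) 575945 \cdot \frac{1}{25345} = \left(14223537720 + \frac{161264600}{10 + \sqrt{34}}\right) \frac{1}{25345} = \frac{2844707544}{5069} + \frac{32252920}{5069 \left(10 + \sqrt{34}\right)}$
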